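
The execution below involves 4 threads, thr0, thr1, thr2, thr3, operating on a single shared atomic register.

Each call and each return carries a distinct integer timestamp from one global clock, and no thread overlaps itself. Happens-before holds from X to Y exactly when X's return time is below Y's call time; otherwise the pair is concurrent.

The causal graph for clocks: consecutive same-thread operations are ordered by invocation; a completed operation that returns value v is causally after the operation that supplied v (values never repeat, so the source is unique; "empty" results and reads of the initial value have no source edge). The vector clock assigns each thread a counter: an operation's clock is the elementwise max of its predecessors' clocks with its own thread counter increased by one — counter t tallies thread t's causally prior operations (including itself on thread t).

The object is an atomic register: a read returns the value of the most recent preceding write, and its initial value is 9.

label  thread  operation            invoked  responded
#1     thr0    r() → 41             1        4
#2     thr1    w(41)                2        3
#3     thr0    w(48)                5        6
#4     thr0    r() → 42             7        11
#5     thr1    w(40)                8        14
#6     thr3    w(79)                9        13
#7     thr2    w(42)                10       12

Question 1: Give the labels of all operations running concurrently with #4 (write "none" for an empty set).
Answer: #5, #6, #7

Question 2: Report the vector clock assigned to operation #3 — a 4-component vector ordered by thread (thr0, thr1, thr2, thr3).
Answer: (2, 1, 0, 0)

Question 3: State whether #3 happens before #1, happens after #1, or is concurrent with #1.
Answer: after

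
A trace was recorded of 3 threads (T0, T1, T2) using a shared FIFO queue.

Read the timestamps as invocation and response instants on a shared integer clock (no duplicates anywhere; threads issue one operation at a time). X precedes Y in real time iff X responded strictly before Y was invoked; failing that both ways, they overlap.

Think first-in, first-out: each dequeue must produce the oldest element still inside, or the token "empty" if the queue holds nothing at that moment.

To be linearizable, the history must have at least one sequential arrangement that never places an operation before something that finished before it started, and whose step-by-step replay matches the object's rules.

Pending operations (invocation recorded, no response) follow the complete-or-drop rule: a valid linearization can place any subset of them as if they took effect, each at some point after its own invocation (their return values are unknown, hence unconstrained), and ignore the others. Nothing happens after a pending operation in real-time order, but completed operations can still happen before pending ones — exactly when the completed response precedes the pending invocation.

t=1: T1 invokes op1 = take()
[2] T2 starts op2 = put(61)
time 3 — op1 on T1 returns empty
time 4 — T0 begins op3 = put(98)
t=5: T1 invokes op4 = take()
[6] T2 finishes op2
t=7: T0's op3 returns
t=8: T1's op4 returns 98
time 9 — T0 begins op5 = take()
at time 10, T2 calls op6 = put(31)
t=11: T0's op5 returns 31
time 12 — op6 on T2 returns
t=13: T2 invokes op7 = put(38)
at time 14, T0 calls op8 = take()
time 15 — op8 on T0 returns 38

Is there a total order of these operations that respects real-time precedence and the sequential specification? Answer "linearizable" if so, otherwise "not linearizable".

prefix check: 1..10 passes, 1..11 fails once op5's time-11 response joins
checked exhaustively: 8 real-time-consistent orders of 5 completed operations, zero legal FIFO queue replays
completion choices over the 1 pending operation (op6) were checked; none helps
sample order op1, op2, op3, op4, op5 (pending dropped) stalls at step 4 — op4 take() → 98 has no legal effect
sample order op1, op2, op4, op3, op5 (pending dropped) stalls at step 3 — op4 take() → 98 has no legal effect

not linearizable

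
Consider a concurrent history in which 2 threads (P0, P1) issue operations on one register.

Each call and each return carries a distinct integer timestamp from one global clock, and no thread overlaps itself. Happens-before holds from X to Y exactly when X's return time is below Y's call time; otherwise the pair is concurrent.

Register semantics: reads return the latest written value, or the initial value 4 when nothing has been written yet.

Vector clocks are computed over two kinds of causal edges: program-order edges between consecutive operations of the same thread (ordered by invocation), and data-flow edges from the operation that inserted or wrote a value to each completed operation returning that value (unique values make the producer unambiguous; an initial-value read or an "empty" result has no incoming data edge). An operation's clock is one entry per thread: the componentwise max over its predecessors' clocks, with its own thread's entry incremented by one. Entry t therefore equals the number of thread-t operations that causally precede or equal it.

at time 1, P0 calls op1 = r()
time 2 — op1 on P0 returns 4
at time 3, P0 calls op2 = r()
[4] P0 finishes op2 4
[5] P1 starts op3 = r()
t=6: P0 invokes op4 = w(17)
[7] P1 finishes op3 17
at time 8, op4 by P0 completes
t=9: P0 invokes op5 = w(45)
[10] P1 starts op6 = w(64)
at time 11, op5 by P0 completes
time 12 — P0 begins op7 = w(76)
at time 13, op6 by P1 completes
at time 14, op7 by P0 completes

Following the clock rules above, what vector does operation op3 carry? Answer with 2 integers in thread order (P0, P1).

op1, invoked 1, has no incoming edges; only P0's bump applies → (1, 0)
VC(op2, invoked at 3): max of VC(op1)=(1, 0), then +1 on thread P0 → (2, 0)
VC(op4, invoked at 6): max of VC(op2)=(2, 0), then +1 on thread P0 → (3, 0)
VC(op3, invoked at 5): max of VC(op4)=(3, 0), then +1 on thread P1 → (3, 1)
VC(op5, invoked at 9): max of VC(op4)=(3, 0), then +1 on thread P0 → (4, 0)
VC(op6, invoked at 10): max of VC(op3)=(3, 1), then +1 on thread P1 → (3, 2)
VC(op7, invoked at 12): max of VC(op5)=(4, 0), then +1 on thread P0 → (5, 0)
target: VC(op3) = (3, 1)

(3, 1)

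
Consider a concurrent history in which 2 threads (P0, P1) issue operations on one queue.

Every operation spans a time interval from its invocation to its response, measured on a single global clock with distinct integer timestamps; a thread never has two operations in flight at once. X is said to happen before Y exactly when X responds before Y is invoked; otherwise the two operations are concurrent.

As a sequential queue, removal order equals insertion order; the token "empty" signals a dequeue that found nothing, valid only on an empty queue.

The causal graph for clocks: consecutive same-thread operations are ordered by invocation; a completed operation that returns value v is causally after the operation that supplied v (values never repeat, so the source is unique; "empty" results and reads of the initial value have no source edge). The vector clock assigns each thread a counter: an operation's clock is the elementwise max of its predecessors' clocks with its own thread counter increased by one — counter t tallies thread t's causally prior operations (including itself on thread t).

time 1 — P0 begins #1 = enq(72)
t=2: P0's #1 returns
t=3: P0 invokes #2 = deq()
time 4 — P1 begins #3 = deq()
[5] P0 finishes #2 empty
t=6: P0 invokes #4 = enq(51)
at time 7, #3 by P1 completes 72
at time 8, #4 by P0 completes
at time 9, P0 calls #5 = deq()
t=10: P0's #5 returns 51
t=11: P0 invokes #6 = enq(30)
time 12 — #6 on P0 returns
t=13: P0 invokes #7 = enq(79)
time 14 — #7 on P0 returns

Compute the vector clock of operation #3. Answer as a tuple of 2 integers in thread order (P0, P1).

#1, invoked 1, has no incoming edges; only P0's bump applies → (1, 0)
from VC(#1)=(1, 0), #3 (invoked 4) maxes components and bumps P1 → (1, 1)
from VC(#1)=(1, 0), #2 (invoked 3) maxes components and bumps P0 → (2, 0)
from VC(#2)=(2, 0), #4 (invoked 6) maxes components and bumps P0 → (3, 0)
from VC(#4)=(3, 0), #5 (invoked 9) maxes components and bumps P0 → (4, 0)
from VC(#5)=(4, 0), #6 (invoked 11) maxes components and bumps P0 → (5, 0)
from VC(#6)=(5, 0), #7 (invoked 13) maxes components and bumps P0 → (6, 0)
target: VC(#3) = (1, 1)

(1, 1)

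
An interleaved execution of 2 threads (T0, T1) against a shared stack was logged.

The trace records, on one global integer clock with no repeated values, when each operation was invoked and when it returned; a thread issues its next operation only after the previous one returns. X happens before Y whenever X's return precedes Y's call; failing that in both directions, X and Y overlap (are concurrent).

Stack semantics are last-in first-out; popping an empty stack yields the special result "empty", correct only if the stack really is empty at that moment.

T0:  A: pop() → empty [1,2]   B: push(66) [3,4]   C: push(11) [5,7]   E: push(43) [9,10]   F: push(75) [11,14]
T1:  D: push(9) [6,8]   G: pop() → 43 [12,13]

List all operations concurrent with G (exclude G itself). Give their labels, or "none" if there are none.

overlap test against G [12,13]: concurrent iff the interval meets 12..13
A [1,2]: before
B [3,4]: before
C [5,7]: before
D [6,8]: before
E [9,10]: before
F [11,14]: concurrent

F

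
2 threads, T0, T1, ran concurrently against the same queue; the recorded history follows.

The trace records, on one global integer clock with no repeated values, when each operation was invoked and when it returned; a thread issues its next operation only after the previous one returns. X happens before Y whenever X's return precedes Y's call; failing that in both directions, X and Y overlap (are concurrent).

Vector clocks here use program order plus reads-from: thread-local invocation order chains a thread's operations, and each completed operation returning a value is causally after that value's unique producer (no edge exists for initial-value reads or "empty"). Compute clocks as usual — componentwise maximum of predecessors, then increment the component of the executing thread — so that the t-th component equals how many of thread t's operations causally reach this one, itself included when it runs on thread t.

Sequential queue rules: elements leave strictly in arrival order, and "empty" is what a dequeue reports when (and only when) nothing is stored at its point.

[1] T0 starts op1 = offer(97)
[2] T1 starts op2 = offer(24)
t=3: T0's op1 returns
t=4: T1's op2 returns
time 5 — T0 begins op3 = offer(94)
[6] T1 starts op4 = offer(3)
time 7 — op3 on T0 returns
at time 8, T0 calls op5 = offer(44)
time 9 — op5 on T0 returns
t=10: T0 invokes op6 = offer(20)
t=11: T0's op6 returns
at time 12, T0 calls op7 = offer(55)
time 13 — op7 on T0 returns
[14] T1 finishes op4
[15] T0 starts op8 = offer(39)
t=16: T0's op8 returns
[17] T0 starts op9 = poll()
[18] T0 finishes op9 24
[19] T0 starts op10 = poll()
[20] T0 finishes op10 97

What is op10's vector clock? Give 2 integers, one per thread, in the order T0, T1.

(8, 1)

invoked at 2, op2 has no predecessors; its own T1 bump gives (0, 1)
invoked at 1, op1 has no predecessors; its own T0 bump gives (1, 0)
invoked at 6, op4 merges VC(op2)=(0, 1) and bumps T1's slot → (0, 2)
invoked at 5, op3 merges VC(op1)=(1, 0) and bumps T0's slot → (2, 0)
invoked at 8, op5 merges VC(op3)=(2, 0) and bumps T0's slot → (3, 0)
invoked at 10, op6 merges VC(op5)=(3, 0) and bumps T0's slot → (4, 0)
invoked at 12, op7 merges VC(op6)=(4, 0) and bumps T0's slot → (5, 0)
invoked at 15, op8 merges VC(op7)=(5, 0) and bumps T0's slot → (6, 0)
invoked at 17, op9 merges VC(op2)=(0, 1), VC(op8)=(6, 0) and bumps T0's slot → (7, 1)
invoked at 19, op10 merges VC(op1)=(1, 0), VC(op9)=(7, 1) and bumps T0's slot → (8, 1)
target: VC(op10) = (8, 1)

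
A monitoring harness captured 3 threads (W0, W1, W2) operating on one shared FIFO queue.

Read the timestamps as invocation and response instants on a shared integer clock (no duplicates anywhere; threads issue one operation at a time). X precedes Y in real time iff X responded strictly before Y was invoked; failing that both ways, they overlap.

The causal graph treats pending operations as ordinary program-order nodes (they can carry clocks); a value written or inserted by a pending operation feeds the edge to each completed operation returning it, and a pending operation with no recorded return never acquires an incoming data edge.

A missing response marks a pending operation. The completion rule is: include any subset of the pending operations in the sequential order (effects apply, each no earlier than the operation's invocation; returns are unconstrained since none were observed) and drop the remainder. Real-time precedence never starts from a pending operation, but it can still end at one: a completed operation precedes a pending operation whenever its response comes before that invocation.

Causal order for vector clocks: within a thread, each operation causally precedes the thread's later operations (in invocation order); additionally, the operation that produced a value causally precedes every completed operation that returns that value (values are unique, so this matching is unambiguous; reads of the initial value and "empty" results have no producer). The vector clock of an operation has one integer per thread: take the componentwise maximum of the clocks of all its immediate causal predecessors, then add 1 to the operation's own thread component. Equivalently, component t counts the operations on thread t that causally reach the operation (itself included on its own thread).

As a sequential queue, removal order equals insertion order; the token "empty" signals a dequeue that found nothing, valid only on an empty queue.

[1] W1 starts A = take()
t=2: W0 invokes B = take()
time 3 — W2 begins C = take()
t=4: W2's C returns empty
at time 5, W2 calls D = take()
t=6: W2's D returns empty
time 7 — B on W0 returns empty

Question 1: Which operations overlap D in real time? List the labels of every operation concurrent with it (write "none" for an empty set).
Answer: A, B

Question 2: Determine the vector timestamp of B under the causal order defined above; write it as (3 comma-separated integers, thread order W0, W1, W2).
Answer: (1, 0, 0)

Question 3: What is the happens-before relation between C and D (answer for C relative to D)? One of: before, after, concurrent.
Answer: before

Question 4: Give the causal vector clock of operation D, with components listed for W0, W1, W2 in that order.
Answer: (0, 0, 2)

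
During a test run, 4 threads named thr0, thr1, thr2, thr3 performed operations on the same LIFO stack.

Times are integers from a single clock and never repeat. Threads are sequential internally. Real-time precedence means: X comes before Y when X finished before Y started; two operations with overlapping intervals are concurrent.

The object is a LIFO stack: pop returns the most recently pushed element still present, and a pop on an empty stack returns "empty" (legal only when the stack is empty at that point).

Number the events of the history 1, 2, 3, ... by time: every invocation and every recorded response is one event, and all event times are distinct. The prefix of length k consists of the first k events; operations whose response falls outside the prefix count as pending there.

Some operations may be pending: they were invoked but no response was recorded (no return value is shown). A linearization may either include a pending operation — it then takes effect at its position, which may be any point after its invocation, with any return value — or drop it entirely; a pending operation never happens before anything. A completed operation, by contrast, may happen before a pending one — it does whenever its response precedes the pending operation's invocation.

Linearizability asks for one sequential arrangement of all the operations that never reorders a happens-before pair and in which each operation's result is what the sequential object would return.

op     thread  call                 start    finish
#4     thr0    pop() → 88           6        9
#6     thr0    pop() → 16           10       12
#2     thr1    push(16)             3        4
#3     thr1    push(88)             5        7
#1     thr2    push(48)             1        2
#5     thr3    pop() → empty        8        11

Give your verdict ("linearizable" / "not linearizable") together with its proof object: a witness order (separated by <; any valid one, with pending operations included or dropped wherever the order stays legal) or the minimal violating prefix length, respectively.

prefix check: 1..10 passes, 1..11 fails once #5's time-11 response joins
checked exhaustively: 3 real-time-consistent orders of 5 completed operations, zero legal LIFO stack replays
including or dropping the 1 pending operation (#6) in any combination fails
for example #1, #2, #3, #4, #5 (pending dropped) fails at step 5: #5 pop() → empty is not legal there
for example #1, #2, #3, #5, #4 (pending dropped) fails at step 4: #5 pop() → empty is not legal there

not linearizable — minimal violating prefix: 11 events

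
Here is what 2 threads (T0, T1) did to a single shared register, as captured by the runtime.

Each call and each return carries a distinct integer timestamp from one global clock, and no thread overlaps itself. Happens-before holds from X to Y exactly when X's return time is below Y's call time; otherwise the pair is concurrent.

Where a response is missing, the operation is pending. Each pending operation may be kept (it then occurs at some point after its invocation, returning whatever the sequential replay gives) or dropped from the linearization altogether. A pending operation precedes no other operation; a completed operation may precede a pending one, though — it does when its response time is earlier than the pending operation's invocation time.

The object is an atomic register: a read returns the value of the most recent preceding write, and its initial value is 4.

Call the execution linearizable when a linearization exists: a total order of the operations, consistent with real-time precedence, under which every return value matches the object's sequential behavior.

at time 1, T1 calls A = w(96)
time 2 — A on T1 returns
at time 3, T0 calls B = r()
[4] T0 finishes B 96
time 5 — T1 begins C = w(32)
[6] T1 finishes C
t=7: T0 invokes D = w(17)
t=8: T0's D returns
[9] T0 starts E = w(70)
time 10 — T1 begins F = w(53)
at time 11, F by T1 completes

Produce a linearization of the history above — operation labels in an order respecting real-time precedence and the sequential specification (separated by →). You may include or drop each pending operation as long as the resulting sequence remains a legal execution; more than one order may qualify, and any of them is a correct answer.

A → B → C → D → E → F

step 1: A w(96) — value 96
step 2: B r() → 96 — value 96
step 3: C w(32) — value 32
step 4: D w(17) — value 17
step 5: E w(70) (pending, included) — value 70
step 6: F w(53) — value 53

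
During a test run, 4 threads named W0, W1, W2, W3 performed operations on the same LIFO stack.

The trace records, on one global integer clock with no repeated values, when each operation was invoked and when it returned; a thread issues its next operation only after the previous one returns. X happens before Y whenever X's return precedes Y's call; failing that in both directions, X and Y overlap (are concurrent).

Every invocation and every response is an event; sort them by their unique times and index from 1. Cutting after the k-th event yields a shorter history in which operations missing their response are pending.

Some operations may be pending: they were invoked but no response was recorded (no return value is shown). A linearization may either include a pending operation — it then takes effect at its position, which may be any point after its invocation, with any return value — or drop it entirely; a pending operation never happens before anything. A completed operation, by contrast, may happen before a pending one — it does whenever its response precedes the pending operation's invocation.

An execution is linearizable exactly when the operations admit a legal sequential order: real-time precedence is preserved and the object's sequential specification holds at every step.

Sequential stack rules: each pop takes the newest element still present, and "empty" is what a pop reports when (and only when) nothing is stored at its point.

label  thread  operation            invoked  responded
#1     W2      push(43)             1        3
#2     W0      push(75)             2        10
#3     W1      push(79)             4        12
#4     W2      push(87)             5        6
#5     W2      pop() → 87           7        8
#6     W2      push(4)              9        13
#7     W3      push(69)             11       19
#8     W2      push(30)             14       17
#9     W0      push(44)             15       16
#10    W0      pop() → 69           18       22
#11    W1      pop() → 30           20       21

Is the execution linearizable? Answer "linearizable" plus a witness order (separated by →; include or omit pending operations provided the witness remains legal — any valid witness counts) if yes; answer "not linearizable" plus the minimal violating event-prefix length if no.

linearizable — witness: #1 → #2 → #3 → #4 → #5 → #6 → #9 → #7 → #8 → #11 → #10

step 1: #1 push(43) — stack <43>
step 2: #2 push(75) — stack <43,75>
step 3: #3 push(79) — stack <43,75,79>
step 4: #4 push(87) — stack <43,75,79,87>
step 5: #5 pop() → 87 — stack <43,75,79>
step 6: #6 push(4) — stack <43,75,79,4>
step 7: #9 push(44) — stack <43,75,79,4,44>
step 8: #7 push(69) — stack <43,75,79,4,44,69>
step 9: #8 push(30) — stack <43,75,79,4,44,69,30>
step 10: #11 pop() → 30 — stack <43,75,79,4,44,69>
step 11: #10 pop() → 69 — stack <43,75,79,4,44>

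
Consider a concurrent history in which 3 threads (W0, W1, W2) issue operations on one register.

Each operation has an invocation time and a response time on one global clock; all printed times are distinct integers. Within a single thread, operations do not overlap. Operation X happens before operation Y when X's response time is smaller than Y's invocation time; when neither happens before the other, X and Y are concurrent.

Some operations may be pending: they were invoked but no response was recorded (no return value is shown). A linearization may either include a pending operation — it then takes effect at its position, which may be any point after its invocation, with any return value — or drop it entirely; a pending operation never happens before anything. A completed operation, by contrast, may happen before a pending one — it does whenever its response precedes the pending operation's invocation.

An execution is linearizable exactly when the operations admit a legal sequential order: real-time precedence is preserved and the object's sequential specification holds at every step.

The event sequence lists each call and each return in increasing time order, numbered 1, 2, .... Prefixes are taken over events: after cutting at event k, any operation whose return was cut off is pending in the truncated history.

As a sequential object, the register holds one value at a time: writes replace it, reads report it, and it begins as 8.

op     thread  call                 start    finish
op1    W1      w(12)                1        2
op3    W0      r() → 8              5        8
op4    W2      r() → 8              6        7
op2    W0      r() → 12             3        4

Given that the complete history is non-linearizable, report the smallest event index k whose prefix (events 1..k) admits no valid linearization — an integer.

one valid order for events 1..6 is op1, op2:
1. op1 w(12), leaving value 12
2. op2 r() → 12, leaving value 12
once event 7 joins (op4's response, time 7), exhaustive search finds no witness
every completion of the 1 pending operation (op3) was checked; none linearizes
sample order op1, op2, op4 (pending dropped) stalls at step 3 — op4 r() → 8 has no legal effect

7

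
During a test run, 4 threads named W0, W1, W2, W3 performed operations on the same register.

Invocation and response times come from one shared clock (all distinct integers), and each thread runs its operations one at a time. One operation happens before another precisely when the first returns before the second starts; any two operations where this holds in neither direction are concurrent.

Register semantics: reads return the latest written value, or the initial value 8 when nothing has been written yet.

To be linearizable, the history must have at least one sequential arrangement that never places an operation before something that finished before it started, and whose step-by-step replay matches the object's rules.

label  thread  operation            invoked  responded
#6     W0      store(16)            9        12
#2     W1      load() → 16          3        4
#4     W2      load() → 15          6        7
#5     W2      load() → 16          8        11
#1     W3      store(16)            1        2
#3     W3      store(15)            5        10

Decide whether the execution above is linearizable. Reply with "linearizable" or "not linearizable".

linearizable

one valid linearization: #1, #2, #3, #4, #6, #5
after step 1 (#1 store(16)): value 16
after step 2 (#2 load() → 16): value 16
after step 3 (#3 store(15)): value 15
after step 4 (#4 load() → 15): value 15
after step 5 (#6 store(16)): value 16
after step 6 (#5 load() → 16): value 16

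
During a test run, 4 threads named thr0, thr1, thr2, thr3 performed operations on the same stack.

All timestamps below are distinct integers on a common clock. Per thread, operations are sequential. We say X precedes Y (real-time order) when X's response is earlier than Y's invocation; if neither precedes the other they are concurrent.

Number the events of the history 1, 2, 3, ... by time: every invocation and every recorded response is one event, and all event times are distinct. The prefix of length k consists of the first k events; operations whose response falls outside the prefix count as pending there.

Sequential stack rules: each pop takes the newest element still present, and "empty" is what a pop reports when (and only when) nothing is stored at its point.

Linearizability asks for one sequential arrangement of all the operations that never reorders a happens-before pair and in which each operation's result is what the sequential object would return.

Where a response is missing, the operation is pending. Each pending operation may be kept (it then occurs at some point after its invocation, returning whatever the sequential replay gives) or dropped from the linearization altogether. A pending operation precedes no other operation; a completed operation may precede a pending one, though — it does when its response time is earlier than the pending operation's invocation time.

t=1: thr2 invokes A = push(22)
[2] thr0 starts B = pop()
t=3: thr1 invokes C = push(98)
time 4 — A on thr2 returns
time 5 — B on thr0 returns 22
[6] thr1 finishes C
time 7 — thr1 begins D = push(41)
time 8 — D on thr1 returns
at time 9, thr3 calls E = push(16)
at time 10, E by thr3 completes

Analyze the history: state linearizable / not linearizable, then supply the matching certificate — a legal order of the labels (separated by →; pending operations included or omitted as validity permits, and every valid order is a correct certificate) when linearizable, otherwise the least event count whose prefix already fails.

1. A push(22), leaving stack <22>
2. B pop() → 22, leaving stack <>
3. C push(98), leaving stack <98>
4. D push(41), leaving stack <98,41>
5. E push(16), leaving stack <98,41,16>

linearizable — witness: A → B → C → D → E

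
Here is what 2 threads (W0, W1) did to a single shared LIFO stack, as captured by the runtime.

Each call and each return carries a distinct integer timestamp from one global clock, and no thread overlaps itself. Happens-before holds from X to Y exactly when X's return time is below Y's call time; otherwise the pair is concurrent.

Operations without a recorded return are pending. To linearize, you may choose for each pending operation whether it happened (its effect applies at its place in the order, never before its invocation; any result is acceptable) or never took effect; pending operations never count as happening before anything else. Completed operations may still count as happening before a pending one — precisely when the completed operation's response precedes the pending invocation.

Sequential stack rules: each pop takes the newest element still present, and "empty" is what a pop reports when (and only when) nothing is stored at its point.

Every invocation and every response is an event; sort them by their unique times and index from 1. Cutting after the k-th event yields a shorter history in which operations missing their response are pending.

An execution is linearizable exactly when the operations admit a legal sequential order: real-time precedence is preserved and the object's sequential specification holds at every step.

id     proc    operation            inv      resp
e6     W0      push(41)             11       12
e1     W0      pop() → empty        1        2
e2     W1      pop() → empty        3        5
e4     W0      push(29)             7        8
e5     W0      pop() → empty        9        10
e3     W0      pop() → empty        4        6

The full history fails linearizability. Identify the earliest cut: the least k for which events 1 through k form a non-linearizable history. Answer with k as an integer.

10

events 1..9 are linearizable, e.g. via e1, e2, e3, e4:
step 1: e1 pop() → empty — stack <>
step 2: e2 pop() → empty — stack <>
step 3: e3 pop() → empty — stack <>
step 4: e4 push(29) — stack <29>
with event 10 included (e5 responding at time 10), all real-time-consistent orders fail
sample order e1, e2, e3, e4, e5 stalls at step 5 — e5 pop() → empty has no legal effect
sample order e1, e3, e2, e4, e5 stalls at step 5 — e5 pop() → empty has no legal effect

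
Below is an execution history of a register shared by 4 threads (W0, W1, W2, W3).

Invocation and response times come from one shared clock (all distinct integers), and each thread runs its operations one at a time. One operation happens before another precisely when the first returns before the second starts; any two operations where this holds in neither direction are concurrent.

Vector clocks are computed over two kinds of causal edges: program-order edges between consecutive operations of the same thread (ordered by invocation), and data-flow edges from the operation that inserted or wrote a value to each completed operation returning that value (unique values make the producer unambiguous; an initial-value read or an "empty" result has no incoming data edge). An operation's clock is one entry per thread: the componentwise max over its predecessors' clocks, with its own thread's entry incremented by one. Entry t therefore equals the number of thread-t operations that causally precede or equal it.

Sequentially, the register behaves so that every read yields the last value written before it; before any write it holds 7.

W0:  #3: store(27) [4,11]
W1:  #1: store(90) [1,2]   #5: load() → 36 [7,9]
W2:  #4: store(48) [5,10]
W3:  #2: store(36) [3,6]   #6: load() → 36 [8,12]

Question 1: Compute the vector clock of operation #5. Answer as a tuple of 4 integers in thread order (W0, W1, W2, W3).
#2 (invocation 3): nothing precedes it; W3's component alone gives (0, 0, 0, 1)
#4 (invocation 5): nothing precedes it; W2's component alone gives (0, 0, 1, 0)
#1 (invocation 1): nothing precedes it; W1's component alone gives (0, 1, 0, 0)
#3 (invocation 4): nothing precedes it; W0's component alone gives (1, 0, 0, 0)
#6, invoked 8, takes VC(#2)=(0, 0, 0, 1) under max, adds 1 for W3 → (0, 0, 0, 2)
#5, invoked 7, takes VC(#1)=(0, 1, 0, 0), VC(#2)=(0, 0, 0, 1) under max, adds 1 for W1 → (0, 2, 0, 1)
target: VC(#5) = (0, 2, 0, 1)

(0, 2, 0, 1)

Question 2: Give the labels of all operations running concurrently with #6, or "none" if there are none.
concurrent with #6 ([8,12]): every op whose interval crosses 8..12
#1 [1,2]: before
#2 [3,6]: before
#3 [4,11]: concurrent
#4 [5,10]: concurrent
#5 [7,9]: concurrent

#3, #4, #5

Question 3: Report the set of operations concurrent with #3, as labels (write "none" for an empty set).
#3 spans [4,11]; an op avoiding the whole window 4..11 is ordered, any other is concurrent
#1 [1,2]: before
#2 [3,6]: concurrent
#4 [5,10]: concurrent
#5 [7,9]: concurrent
#6 [8,12]: concurrent

#2, #4, #5, #6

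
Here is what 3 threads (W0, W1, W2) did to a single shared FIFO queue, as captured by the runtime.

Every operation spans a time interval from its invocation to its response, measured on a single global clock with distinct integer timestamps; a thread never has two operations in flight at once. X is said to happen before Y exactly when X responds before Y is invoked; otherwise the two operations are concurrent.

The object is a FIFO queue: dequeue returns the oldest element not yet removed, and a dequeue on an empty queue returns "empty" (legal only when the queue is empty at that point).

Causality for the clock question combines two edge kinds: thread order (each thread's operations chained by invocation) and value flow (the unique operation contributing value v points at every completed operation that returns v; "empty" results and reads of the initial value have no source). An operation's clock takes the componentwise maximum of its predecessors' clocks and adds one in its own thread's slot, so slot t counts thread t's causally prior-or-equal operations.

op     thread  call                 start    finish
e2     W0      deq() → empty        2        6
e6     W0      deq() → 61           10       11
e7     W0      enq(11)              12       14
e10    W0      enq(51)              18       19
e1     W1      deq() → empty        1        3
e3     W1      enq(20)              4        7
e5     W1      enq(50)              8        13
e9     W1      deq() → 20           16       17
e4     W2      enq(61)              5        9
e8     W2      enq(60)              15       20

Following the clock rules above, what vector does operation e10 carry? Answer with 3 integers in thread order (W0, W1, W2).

e4, invoked 5, has no incoming edges; only W2's bump applies → (0, 0, 1)
e1, invoked 1, has no incoming edges; only W1's bump applies → (0, 1, 0)
e2, invoked 2, has no incoming edges; only W0's bump applies → (1, 0, 0)
invoked at 15, e8 merges VC(e4)=(0, 0, 1) and bumps W2's slot → (0, 0, 2)
invoked at 4, e3 merges VC(e1)=(0, 1, 0) and bumps W1's slot → (0, 2, 0)
invoked at 8, e5 merges VC(e3)=(0, 2, 0) and bumps W1's slot → (0, 3, 0)
invoked at 10, e6 merges VC(e2)=(1, 0, 0), VC(e4)=(0, 0, 1) and bumps W0's slot → (2, 0, 1)
invoked at 16, e9 merges VC(e3)=(0, 2, 0), VC(e5)=(0, 3, 0) and bumps W1's slot → (0, 4, 0)
invoked at 12, e7 merges VC(e6)=(2, 0, 1) and bumps W0's slot → (3, 0, 1)
invoked at 18, e10 merges VC(e7)=(3, 0, 1) and bumps W0's slot → (4, 0, 1)
target: VC(e10) = (4, 0, 1)

(4, 0, 1)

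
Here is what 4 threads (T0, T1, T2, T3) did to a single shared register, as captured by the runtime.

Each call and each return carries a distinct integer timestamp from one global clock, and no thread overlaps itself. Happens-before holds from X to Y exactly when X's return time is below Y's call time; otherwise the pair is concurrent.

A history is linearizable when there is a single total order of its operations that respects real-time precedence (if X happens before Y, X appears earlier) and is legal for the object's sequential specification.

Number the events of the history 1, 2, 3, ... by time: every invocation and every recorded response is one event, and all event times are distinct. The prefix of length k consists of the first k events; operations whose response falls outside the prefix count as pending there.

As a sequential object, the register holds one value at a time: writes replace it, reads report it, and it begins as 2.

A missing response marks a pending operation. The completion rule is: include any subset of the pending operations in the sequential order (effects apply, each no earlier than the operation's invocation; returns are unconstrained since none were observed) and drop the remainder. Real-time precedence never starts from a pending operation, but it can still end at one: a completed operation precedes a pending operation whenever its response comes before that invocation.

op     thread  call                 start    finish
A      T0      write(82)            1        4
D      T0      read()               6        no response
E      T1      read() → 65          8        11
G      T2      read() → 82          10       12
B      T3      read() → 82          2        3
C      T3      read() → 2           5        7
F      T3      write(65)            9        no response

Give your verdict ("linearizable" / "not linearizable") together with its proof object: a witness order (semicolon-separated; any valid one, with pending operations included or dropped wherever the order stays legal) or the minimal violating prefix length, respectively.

events 1..6 are fine; event 7 — the response of C at time 7 — makes the prefix non-linearizable
every one of the 2 real-time-consistent orders over 3 completed register ops fails the sequential spec
no escape via the 1 pending operation (D): every completion choice fails
e.g. A, B, C (pending dropped): illegal at step 3, since C read() → 2 cannot apply there
e.g. B, A, C (pending dropped): illegal at step 1, since B read() → 82 cannot apply there

not linearizable — minimal violating prefix: 7 events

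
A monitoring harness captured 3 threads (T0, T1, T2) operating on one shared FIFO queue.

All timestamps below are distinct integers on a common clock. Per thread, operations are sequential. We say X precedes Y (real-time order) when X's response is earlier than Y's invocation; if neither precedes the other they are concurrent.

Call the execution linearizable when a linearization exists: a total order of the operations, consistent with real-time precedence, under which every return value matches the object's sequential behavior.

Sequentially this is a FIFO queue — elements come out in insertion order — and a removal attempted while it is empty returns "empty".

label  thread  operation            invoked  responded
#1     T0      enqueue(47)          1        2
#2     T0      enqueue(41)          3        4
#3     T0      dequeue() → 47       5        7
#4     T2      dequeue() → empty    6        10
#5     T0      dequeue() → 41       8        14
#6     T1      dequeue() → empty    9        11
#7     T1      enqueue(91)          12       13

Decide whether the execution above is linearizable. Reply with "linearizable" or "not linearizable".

linearizable

a witness: #1, #2, #3, #5, #4, #6, #7
1. #1 enqueue(47), leaving queue <47>
2. #2 enqueue(41), leaving queue <47,41>
3. #3 dequeue() → 47, leaving queue <41>
4. #5 dequeue() → 41, leaving queue <>
5. #4 dequeue() → empty, leaving queue <>
6. #6 dequeue() → empty, leaving queue <>
7. #7 enqueue(91), leaving queue <91>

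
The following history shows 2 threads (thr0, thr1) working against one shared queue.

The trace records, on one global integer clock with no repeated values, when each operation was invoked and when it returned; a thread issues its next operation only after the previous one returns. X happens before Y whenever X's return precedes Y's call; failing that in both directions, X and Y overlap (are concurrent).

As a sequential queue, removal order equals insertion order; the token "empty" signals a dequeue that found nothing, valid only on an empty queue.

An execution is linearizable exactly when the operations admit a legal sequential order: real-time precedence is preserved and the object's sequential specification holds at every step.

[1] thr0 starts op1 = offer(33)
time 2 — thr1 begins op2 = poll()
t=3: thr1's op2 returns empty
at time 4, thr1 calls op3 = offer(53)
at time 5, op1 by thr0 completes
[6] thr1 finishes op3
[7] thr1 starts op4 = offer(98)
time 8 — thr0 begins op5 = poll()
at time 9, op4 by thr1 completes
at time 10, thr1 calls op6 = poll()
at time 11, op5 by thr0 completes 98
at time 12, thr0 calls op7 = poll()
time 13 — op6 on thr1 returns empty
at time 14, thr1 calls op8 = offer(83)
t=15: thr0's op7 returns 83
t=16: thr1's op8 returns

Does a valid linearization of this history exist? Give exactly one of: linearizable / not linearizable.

the violation lands at event 11, op5's response at time 11: events 1..10 linearize, events 1..11 do not
every one of the 6 real-time-consistent orders over 5 completed queue ops fails the sequential spec
completion choices over the 1 pending operation (op6) were checked; none helps
e.g. op1, op2, op3, op4, op5 (pending dropped): illegal at step 2, since op2 poll() → empty cannot apply there
e.g. op1, op2, op3, op5, op4 (pending dropped): illegal at step 2, since op2 poll() → empty cannot apply there

not linearizable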